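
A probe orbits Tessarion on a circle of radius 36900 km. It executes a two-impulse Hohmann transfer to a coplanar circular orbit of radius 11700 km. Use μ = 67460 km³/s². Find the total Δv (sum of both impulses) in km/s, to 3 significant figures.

The Hohmann ellipse has a_t = (r₁ + r₂)/2 = 24300 km.
Circular speed at r₁: v₁ = √(μ/r₁) = √(67460/36900) = 1.3521 km/s.
Transfer-orbit speed at r₁ (vis-viva): v_a = √[μ(2/r₁ − 1/a_t)] = 0.93821 km/s.
First burn Δv₁ = |v_a − v₁| = 0.4139 km/s.
At r₂, v₂ = √(μ/r₂) = 2.4012 km/s.
Transfer-orbit speed at r₂: v_p = √[μ(2/r₂ − 1/a_t)] = 2.9590 km/s.
Second burn Δv₂ = |v₂ − v_p| = 0.5578 km/s.
Δv = Δv₁ + Δv₂ = 0.4139 + 0.5578 = 0.9717 km/s.

Δv = 0.972 km/s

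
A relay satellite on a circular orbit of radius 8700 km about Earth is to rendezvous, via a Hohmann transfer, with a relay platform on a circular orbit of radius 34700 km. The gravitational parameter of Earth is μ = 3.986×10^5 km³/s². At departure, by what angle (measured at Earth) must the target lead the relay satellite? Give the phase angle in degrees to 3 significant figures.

The Hohmann ellipse has a_t = (r₁ + r₂)/2 = 21700 km.
The half-period of the transfer ellipse is t = π√(a_t³/μ) = 15906.36 s.
Target angular speed ω₂ = √(μ/r₂³) = 9.767298×10^-5 rad/s.
Angle swept by the target during transfer: ω₂·t = 1.55362 rad = 89.02°.
The relay satellite traverses 180° on the transfer ellipse, so the target must lead by 180° − 89.02° = 91.0°.

φ = 91.0°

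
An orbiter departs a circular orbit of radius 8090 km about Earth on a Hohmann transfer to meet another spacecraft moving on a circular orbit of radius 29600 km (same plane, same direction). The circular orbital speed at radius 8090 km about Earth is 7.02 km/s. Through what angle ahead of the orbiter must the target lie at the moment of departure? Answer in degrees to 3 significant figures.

φ = 88.6°

From the circular-orbit relation v² = μ/r at r = 8090 km: μ = v²r = (7.02)² × 8090 = 3.98678×10^5 km³/s².
Semi-major axis of the transfer orbit: a_t = (8090 + 29600)/2 = 18845 km.
The half-period of the transfer ellipse is t = π√(a_t³/μ) = 12870 s.
Target angular speed ω₂ = √(μ/r₂³) = 1.240×10^-4 rad/s.
Angle swept by the target during transfer: ω₂·t = 1.596 rad = 91.44°.
The orbiter traverses 180° on the transfer ellipse, so the target must lead by 180° − 91.44° = 88.6°.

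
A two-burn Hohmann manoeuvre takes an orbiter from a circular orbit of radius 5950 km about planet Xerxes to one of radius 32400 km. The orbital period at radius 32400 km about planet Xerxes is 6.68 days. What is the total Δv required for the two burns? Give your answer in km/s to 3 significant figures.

Δv = 0.403 km/s

From Kepler's third law T² = 4π²r³/μ at r = 32400 km, T = 6.68 days = 6.68 × 86400 s = 5.77152×10^5 s: μ = 4π²r³/T² = 4031.01 km³/s².
Semi-major axis of the transfer orbit: a_t = (5950 + 32400)/2 = 19175 km.
At r₁ the circular-orbit speed is v₁ = √(μ/r₁) = 0.8230926 km/s.
Transfer-orbit speed at r₁ (vis-viva): v_p = √[μ(2/r₁ − 1/a_t)] = 1.069925 km/s.
First burn Δv₁ = |v_p − v₁| = 0.24683 km/s.
At r₂, v₂ = √(μ/r₂) = 0.35272 km/s.
Transfer-orbit speed at r₂: v_a = √[μ(2/r₂ − 1/a_t)] = 0.19648 km/s.
Second burn Δv₂ = |v₂ − v_a| = 0.15624 km/s.
Total Δv = Δv₁ + Δv₂ = 0.4031 km/s.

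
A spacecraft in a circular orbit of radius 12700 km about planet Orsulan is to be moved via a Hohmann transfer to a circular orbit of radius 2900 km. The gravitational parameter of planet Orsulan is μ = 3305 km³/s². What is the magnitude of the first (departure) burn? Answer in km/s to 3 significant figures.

Δv₁ = 0.199 km/s

Semi-major axis of the transfer orbit: a_t = (12700 + 2900)/2 = 7800 km.
Circular speed at r = 12700 km: v_c = √(μ/r) = 0.51013 km/s.
Transfer-orbit speed at the same r (vis-viva, a = a_t): v_t = √[μ(2/r − 1/a_t)] = 0.31105 km/s.
Δv₁ = |v_t − v_c| = |0.31105 − 0.51013| = 0.1991 km/s.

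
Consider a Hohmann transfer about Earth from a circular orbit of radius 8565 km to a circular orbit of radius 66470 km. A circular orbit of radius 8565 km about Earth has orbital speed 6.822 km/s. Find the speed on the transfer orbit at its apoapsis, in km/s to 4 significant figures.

v = 1.170 km/s

From the circular-orbit relation v² = μ/r at r = 8565 km: μ = v²r = (6.822)² × 8565 = 3.98612×10^5 km³/s².
The Hohmann ellipse has a_t = (r₁ + r₂)/2 = 37517.5 km.
The apoapsis of the transfer ellipse is at r = 66470 km.
From the vis-viva equation, v = √[μ(2/r − 1/a_t)] = 1.170 km/s.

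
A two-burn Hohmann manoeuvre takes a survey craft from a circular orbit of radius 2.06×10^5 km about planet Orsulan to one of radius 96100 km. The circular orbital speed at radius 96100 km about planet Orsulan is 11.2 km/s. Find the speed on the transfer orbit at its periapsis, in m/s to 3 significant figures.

v = 13100 m/s

From the circular-orbit relation v² = μ/r at r = 96100 km: μ = v²r = (11.2)² × 96100 = 1.20548×10^7 km³/s².
Transfer-ellipse semi-major axis a_t = (r₁ + r₂)/2 = (2.060×10^5 + 96100)/2 = 1.5105×10^5 km.
The periapsis of the transfer ellipse is at r = 96100 km.
From the vis-viva equation, v = √[μ(2/r − 1/a_t)] = 13.08 km/s.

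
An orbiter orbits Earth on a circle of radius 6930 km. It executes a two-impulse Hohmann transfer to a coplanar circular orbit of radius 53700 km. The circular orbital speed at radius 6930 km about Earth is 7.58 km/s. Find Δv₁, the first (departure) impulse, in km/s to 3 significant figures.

From the circular-orbit relation v² = μ/r at r = 6930 km: μ = v²r = (7.58)² × 6930 = 3.98173×10^5 km³/s².
Semi-major axis of the transfer orbit: a_t = (6930 + 53700)/2 = 30315 km.
Circular speed at r = 6930 km: v_c = √(μ/r) = 7.5800 km/s.
Transfer-orbit speed at the same r (vis-viva, a = a_t): v_t = √[μ(2/r − 1/a_t)] = 10.089 km/s.
Δv₁ = |v_t − v_c| = |10.089 − 7.5800| = 2.509 km/s.

Δv₁ = 2.51 km/s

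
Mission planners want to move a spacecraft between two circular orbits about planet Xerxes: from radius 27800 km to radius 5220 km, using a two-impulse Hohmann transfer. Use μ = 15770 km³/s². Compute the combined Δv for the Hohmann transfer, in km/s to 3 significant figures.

Semi-major axis of the transfer orbit: a_t = (27800 + 5220)/2 = 16510 km.
At r₁ the circular-orbit speed is v₁ = √(μ/r₁) = 0.7532 km/s.
Transfer-orbit speed at r₁ (v² = μ(2/r − 1/a)): v_a = √[μ(2/r₁ − 1/a_t)] = 0.4235 km/s.
First burn Δv₁ = |v_a − v₁| = 0.3297 km/s.
Circular speed at r₂: v₂ = √(μ/r₂) = 1.7381 km/s.
Transfer-orbit speed at r₂: v_p = √[μ(2/r₂ − 1/a_t)] = 2.2554 km/s.
Second burn Δv₂ = |v₂ − v_p| = 0.5173 km/s.
Total Δv = Δv₁ + Δv₂ = 0.8470 km/s.

Δv = 0.847 km/s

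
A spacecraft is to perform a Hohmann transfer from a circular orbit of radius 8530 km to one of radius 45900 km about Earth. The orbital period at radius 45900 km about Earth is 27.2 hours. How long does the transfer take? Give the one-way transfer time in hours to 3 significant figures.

t = 6.21 hours

From Kepler's third law T² = 4π²r³/μ at r = 45900 km, T = 27.2 hours = 27.2 × 3600 s = 97920 s: μ = 4π²r³/T² = 3.98158×10^5 km³/s².
Semi-major axis of the transfer orbit: a_t = (8530 + 45900)/2 = 27215 km.
Half the transfer-orbit period gives t = π√(a_t³/μ) = 22350 s.
Converting: 22350 s ÷ 3600 s/hour = 6.21 hours.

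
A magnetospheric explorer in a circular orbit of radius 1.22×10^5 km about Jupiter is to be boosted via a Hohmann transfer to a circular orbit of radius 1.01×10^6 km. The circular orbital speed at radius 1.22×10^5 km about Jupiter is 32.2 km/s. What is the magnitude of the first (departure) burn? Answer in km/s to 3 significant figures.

Δv₁ = 10.8 km/s

From the circular-orbit relation v² = μ/r at r = 1.22×10^5 km: μ = v²r = (32.2)² × 1.22×10^5 = 1.26494×10^8 km³/s².
Semi-major axis of the transfer orbit: a_t = (1.220×10^5 + 1.010×10^6)/2 = 5.660×10^5 km.
On the circular orbit at r = 1.220×10^5 km, v_c = √(μ/r) = 32.20 km/s.
Transfer-orbit speed at the same r (vis-viva, a = a_t): v_t = √[μ(2/r − 1/a_t)] = 43.01 km/s.
Δv₁ = |v_t − v_c| = |43.01 − 32.20| = 10.81 km/s.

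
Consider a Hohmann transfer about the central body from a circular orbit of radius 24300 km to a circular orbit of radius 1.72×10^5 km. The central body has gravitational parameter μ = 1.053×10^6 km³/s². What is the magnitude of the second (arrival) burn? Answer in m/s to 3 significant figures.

Δv₂ = 1240 m/s

Semi-major axis of the transfer orbit: a_t = (24300 + 1.720×10^5)/2 = 98150 km.
Circular speed at r = 1.720×10^5 km: v_c = √(μ/r) = 2.474 km/s.
Vis-viva on the transfer ellipse at r = 1.720×10^5 km gives v_t = √[μ(2/r − 1/a_t)] = 1.231 km/s.
Δv₂ = |v_t − v_c| = |1.231 − 2.474| = 1.243 km/s.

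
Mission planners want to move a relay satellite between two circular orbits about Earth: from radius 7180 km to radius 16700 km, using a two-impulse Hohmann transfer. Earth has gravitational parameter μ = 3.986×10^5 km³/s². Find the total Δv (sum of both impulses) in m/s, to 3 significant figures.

Δv = 2460 m/s

Semi-major axis of the transfer orbit: a_t = (7180 + 16700)/2 = 11940 km.
At r₁ the circular-orbit speed is v₁ = √(μ/r₁) = 7.451 km/s.
On the transfer ellipse at r₁, vis-viva gives v_p = √[μ(2/r₁ − 1/a_t)] = 8.812 km/s.
First burn Δv₁ = |v_p − v₁| = 1.361 km/s.
At r₂, v₂ = √(μ/r₂) = 4.886 km/s.
Transfer-orbit speed at r₂: v_a = √[μ(2/r₂ − 1/a_t)] = 3.789 km/s.
Second burn Δv₂ = |v₂ − v_a| = 1.097 km/s.
Δv = Δv₁ + Δv₂ = 1.361 + 1.097 = 2.458 km/s.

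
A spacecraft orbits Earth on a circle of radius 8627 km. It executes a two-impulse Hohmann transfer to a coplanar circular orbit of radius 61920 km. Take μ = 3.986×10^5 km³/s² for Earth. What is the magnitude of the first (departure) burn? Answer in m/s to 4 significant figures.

Transfer-ellipse semi-major axis a_t = (r₁ + r₂)/2 = (8627 + 61920)/2 = 35273.5 km.
On the circular orbit at r = 8627 km, v_c = √(μ/r) = 6.797 km/s.
Transfer-orbit speed at the same r (vis-viva, a = a_t): v_t = √[μ(2/r − 1/a_t)] = 9.006 km/s.
Δv₁ = |v_t − v_c| = |9.006 − 6.797| = 2.209 km/s.

Δv₁ = 2209 m/s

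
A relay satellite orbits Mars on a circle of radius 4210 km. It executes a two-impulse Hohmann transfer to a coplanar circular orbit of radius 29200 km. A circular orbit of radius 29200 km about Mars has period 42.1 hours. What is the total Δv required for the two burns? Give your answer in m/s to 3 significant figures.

Δv = 1630 m/s

From Kepler's third law T² = 4π²r³/μ at r = 29200 km, T = 42.1 hours = 42.1 × 3600 s = 1.5156×10^5 s: μ = 4π²r³/T² = 42789.7 km³/s².
The Hohmann ellipse has a_t = (r₁ + r₂)/2 = 16705 km.
At r₁ the circular-orbit speed is v₁ = √(μ/r₁) = 3.188 km/s.
Transfer-orbit speed at r₁ (vis-viva equation): v_p = √[μ(2/r₁ − 1/a_t)] = 4.215 km/s.
First burn Δv₁ = |v_p − v₁| = 1.027 km/s.
At r₂, v₂ = √(μ/r₂) = 1.2105 km/s.
Transfer-orbit speed at r₂: v_a = √[μ(2/r₂ − 1/a_t)] = 0.60771 km/s.
Second burn Δv₂ = |v₂ − v_a| = 0.6028 km/s.
Δv = Δv₁ + Δv₂ = 1.027 + 0.6028 = 1.630 km/s.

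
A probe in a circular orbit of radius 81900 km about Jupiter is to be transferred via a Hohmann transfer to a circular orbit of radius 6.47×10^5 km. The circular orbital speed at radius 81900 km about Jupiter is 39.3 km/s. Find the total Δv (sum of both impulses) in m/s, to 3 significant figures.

From the circular-orbit relation v² = μ/r at r = 81900 km: μ = v²r = (39.3)² × 81900 = 1.26494×10^8 km³/s².
The Hohmann ellipse has a_t = (r₁ + r₂)/2 = 3.6445×10^5 km.
Circular speed at r₁: v₁ = √(μ/r₁) = √(1.26494×10^8/81900) = 39.300 km/s.
On the transfer ellipse at r₁, vis-viva gives v_p = √[μ(2/r₁ − 1/a_t)] = 52.363 km/s.
First burn Δv₁ = |v_p − v₁| = 13.063 km/s.
At r₂, v₂ = √(μ/r₂) = 13.98242 km/s.
Transfer-orbit speed at r₂: v_a = √[μ(2/r₂ − 1/a_t)] = 6.628349 km/s.
Second burn Δv₂ = |v₂ − v_a| = 7.3541 km/s.
Δv = Δv₁ + Δv₂ = 13.063 + 7.3541 = 20.42 km/s.

Δv = 20400 m/s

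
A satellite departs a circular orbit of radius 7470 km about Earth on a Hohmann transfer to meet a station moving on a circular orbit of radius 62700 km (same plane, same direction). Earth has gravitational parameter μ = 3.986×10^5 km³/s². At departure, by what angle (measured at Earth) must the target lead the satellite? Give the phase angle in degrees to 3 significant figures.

Semi-major axis of the transfer orbit: a_t = (7470 + 62700)/2 = 35085 km.
Transfer time t = π√(a_t³/μ) = 32700 s.
The target's mean motion on its circular orbit is ω₂ = √(μ/r₂³) = 4.021×10^-5 rad/s.
Angle swept by the target during transfer: ω₂·t = 1.315 rad = 75.34°.
The satellite traverses 180° on the transfer ellipse, so the target must lead by 180° − 75.34° = 105°.

φ = 105°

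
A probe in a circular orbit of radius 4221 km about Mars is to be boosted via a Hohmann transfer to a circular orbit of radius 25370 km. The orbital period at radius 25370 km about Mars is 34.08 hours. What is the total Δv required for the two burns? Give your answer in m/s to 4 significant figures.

Δv = 1591 m/s

From Kepler's third law T² = 4π²r³/μ at r = 25370 km, T = 34.08 hours = 34.08 × 3600 s = 1.22688×10^5 s: μ = 4π²r³/T² = 42826.9 km³/s².
The Hohmann ellipse has a_t = (r₁ + r₂)/2 = 14795.5 km.
Circular speed at r₁: v₁ = √(μ/r₁) = √(42826.9/4221) = 3.1853 km/s.
On the transfer ellipse at r₁, vis-viva equation gives v_p = √[μ(2/r₁ − 1/a_t)] = 4.1711 km/s.
First burn Δv₁ = |v_p − v₁| = 0.9858 km/s.
Circular speed at r₂: v₂ = √(μ/r₂) = 1.2993 km/s.
Transfer-orbit speed at r₂: v_a = √[μ(2/r₂ − 1/a_t)] = 0.69397 km/s.
Second burn Δv₂ = |v₂ − v_a| = 0.6053 km/s.
Total Δv = Δv₁ + Δv₂ = 1.591 km/s.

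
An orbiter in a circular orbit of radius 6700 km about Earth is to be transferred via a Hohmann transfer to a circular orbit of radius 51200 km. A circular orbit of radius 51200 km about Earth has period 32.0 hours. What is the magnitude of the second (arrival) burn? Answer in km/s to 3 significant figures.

Δv₂ = 1.45 km/s

From Kepler's third law T² = 4π²r³/μ at r = 51200 km, T = 32.0 hours = 32.0 × 3600 s = 1.152×10^5 s: μ = 4π²r³/T² = 3.99268×10^5 km³/s².
Semi-major axis of the transfer orbit: a_t = (6700 + 51200)/2 = 28950 km.
On the circular orbit at r = 51200 km, v_c = √(μ/r) = 2.7925 km/s.
Vis-viva on the transfer ellipse at r = 51200 km gives v_t = √[μ(2/r − 1/a_t)] = 1.3434 km/s.
Δv₂ = |v_t − v_c| = |1.3434 − 2.7925| = 1.449 km/s.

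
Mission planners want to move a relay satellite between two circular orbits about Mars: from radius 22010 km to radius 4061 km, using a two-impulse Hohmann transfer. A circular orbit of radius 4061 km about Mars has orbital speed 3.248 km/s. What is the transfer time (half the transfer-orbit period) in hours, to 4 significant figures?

t = 6.275 hours

From the circular-orbit relation v² = μ/r at r = 4061 km: μ = v²r = (3.248)² × 4061 = 42841.5 km³/s².
Semi-major axis of the transfer orbit: a_t = (22010 + 4061)/2 = 13035.5 km.
Half the transfer-orbit period gives t = π√(a_t³/μ) = 22590 s.
Converting: 22590 s ÷ 3600 s/hour = 6.275 hours.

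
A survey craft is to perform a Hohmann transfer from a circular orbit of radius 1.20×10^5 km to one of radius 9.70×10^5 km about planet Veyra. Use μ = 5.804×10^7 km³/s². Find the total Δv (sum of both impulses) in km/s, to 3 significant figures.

Semi-major axis of the transfer orbit: a_t = (1.200×10^5 + 9.700×10^5)/2 = 5.450×10^5 km.
At r₁ the circular-orbit speed is v₁ = √(μ/r₁) = 21.992 km/s.
Transfer-orbit speed at r₁ (vis-viva): v_p = √[μ(2/r₁ − 1/a_t)] = 29.340 km/s.
First burn Δv₁ = |v_p − v₁| = 7.348 km/s.
At r₂, v₂ = √(μ/r₂) = 7.7353 km/s.
Transfer-orbit speed at r₂: v_a = √[μ(2/r₂ − 1/a_t)] = 3.6297 km/s.
Second burn Δv₂ = |v₂ − v_a| = 4.106 km/s.
Total Δv = Δv₁ + Δv₂ = 11.45 km/s.

Δv = 11.5 km/s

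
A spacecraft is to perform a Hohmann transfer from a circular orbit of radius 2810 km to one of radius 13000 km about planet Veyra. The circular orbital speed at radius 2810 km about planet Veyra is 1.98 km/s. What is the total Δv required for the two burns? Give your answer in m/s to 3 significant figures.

Δv = 931 m/s

From the circular-orbit relation v² = μ/r at r = 2810 km: μ = v²r = (1.98)² × 2810 = 11016.3 km³/s².
Semi-major axis of the transfer orbit: a_t = (2810 + 13000)/2 = 7905 km.
At r₁ the circular-orbit speed is v₁ = √(μ/r₁) = 1.9800 km/s.
Transfer-orbit speed at r₁ (vis-viva equation): v_p = √[μ(2/r₁ − 1/a_t)] = 2.5391 km/s.
First burn Δv₁ = |v_p − v₁| = 0.5591 km/s.
Circular speed at r₂: v₂ = √(μ/r₂) = 0.9205 km/s.
Transfer-orbit speed at r₂: v_a = √[μ(2/r₂ − 1/a_t)] = 0.5488 km/s.
Second burn Δv₂ = |v₂ − v_a| = 0.3717 km/s.
Total Δv = Δv₁ + Δv₂ = 0.9308 km/s.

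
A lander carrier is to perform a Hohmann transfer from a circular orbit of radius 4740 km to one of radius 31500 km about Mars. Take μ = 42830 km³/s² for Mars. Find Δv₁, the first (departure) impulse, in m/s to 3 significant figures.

Δv₁ = 957 m/s

The Hohmann ellipse has a_t = (r₁ + r₂)/2 = 18120 km.
On the circular orbit at r = 4740 km, v_c = √(μ/r) = 3.00597 km/s.
Transfer-orbit speed at the same r (vis-viva, a = a_t): v_t = √[μ(2/r − 1/a_t)] = 3.96334 km/s.
Δv₁ = |v_t − v_c| = |3.96334 − 3.00597| = 0.9574 km/s.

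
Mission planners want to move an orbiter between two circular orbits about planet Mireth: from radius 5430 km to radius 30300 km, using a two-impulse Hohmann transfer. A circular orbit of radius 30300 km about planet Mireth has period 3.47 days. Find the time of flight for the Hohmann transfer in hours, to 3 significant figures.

From Kepler's third law T² = 4π²r³/μ at r = 30300 km, T = 3.47 days = 3.47 × 86400 s = 2.99808×10^5 s: μ = 4π²r³/T² = 12218.0 km³/s².
The Hohmann ellipse has a_t = (r₁ + r₂)/2 = 17865 km.
Transfer time t = π√(a_t³/μ) = π√((17865)³ / 12218.0) = 67870 s.
Converting: 67870 s ÷ 3600 s/hour = 18.9 hours.

t = 18.9 hours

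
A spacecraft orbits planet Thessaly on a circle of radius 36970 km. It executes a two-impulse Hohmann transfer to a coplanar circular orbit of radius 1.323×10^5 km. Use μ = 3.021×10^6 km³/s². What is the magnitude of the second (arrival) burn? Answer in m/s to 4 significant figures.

Semi-major axis of the transfer orbit: a_t = (36970 + 1.323×10^5)/2 = 84635 km.
Circular speed at r = 1.323×10^5 km: v_c = √(μ/r) = 4.7785 km/s.
Transfer-orbit speed at the same r (vis-viva, a = a_t): v_t = √[μ(2/r − 1/a_t)] = 3.1582 km/s.
Δv₂ = |v_t − v_c| = |3.1582 − 4.7785| = 1.620 km/s.

Δv₂ = 1620 m/s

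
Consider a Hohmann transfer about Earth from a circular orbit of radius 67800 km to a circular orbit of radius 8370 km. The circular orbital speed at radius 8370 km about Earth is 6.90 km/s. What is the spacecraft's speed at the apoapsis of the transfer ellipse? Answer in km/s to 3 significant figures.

From the circular-orbit relation v² = μ/r at r = 8370 km: μ = v²r = (6.90)² × 8370 = 3.98496×10^5 km³/s².
Transfer-ellipse semi-major axis a_t = (r₁ + r₂)/2 = (67800 + 8370)/2 = 38085 km.
The apoapsis of the transfer ellipse is at r = 67800 km.
Applying v² = μ(2/r − 1/a_t): v = 1.137 km/s.

v = 1.14 km/s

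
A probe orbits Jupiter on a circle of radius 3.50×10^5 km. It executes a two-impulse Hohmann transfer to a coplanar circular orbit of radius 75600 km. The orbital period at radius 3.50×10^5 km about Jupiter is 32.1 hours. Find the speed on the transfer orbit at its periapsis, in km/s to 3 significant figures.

v = 52.5 km/s

From Kepler's third law T² = 4π²r³/μ at r = 3.50×10^5 km, T = 32.1 hours = 32.1 × 3600 s = 1.1556×10^5 s: μ = 4π²r³/T² = 1.26750×10^8 km³/s².
Semi-major axis of the transfer orbit: a_t = (3.500×10^5 + 75600)/2 = 2.128×10^5 km.
The periapsis of the transfer ellipse is at r = 75600 km.
Vis-viva: v = √[μ(2/r − 1/a_t)] = √[1.26750×10^8 × (2/75600 − 1/2.128×10^5)] = 52.51 km/s.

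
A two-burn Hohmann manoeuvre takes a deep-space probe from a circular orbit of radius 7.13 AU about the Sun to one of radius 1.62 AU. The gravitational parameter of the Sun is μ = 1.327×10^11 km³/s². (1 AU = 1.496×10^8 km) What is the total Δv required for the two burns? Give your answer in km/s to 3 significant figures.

In km: r₁ = 7.13 × 1.496×10^8 = 1.066648×10^9 km; r₂ = 1.62 × 1.496×10^8 = 2.42352×10^8 km.
Transfer-ellipse semi-major axis a_t = (r₁ + r₂)/2 = (1.066648×10^9 + 2.42352×10^8)/2 = 6.545×10^8 km.
At r₁ the circular-orbit speed is v₁ = √(μ/r₁) = 11.154 km/s.
Transfer-orbit speed at r₁ (v² = μ(2/r − 1/a)): v_a = √[μ(2/r₁ − 1/a_t)] = 6.7872 km/s.
First burn Δv₁ = |v_a − v₁| = 4.367 km/s.
At r₂, v₂ = √(μ/r₂) = 23.400 km/s.
Transfer-orbit speed at r₂: v_p = √[μ(2/r₂ − 1/a_t)] = 29.872 km/s.
Second burn Δv₂ = |v₂ − v_p| = 6.472 km/s.
Δv = Δv₁ + Δv₂ = 4.367 + 6.472 = 10.84 km/s.

Δv = 10.8 km/s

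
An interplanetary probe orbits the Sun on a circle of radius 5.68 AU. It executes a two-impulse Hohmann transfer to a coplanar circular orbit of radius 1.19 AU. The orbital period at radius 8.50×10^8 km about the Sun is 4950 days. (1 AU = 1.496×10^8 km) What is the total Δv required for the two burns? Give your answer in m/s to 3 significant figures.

From Kepler's third law T² = 4π²r³/μ at r = 8.50×10^8 km, T = 4950 days = 4950 × 86400 s = 4.2768×10^8 s: μ = 4π²r³/T² = 1.32550×10^11 km³/s².
In km: r₁ = 5.68 × 1.496×10^8 = 8.49728×10^8 km; r₂ = 1.19 × 1.496×10^8 = 1.78024×10^8 km.
The Hohmann ellipse has a_t = (r₁ + r₂)/2 = 5.13876×10^8 km.
Circular speed at r₁: v₁ = √(μ/r₁) = √(1.32550×10^11/8.49728×10^8) = 12.4896 km/s.
Transfer-orbit speed at r₁ (vis-viva): v_a = √[μ(2/r₁ − 1/a_t)] = 7.35122 km/s.
First burn Δv₁ = |v_a − v₁| = 5.138 km/s.
Circular speed at r₂: v₂ = √(μ/r₂) = 27.2866 km/s.
Transfer-orbit speed at r₂: v_p = √[μ(2/r₂ − 1/a_t)] = 35.0882 km/s.
Second burn Δv₂ = |v₂ − v_p| = 7.802 km/s.
Δv = Δv₁ + Δv₂ = 5.138 + 7.802 = 12.94 km/s.

Δv = 12900 m/s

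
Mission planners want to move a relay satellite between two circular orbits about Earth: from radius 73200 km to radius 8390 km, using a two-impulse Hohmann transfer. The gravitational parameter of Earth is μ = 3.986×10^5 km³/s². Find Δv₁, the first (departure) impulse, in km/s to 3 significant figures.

Δv₁ = 1.28 km/s

The Hohmann ellipse has a_t = (r₁ + r₂)/2 = 40795 km.
Circular speed at r = 73200 km: v_c = √(μ/r) = 2.3335 km/s.
Transfer-orbit speed at the same r (vis-viva, a = a_t): v_t = √[μ(2/r − 1/a_t)] = 1.0583 km/s.
Δv₁ = |v_t − v_c| = |1.0583 − 2.3335| = 1.275 km/s.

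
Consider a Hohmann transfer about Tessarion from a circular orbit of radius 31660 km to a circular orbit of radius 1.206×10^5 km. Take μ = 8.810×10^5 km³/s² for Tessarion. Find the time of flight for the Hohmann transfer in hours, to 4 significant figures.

t = 19.53 hours

Transfer-ellipse semi-major axis a_t = (r₁ + r₂)/2 = (31660 + 1.206×10^5)/2 = 76130 km.
Transfer time t = π√(a_t³/μ) = π√((76130)³ / 8.810×10^5) = 70310 s.
Converting: 70310 s ÷ 3600 s/hour = 19.53 hours.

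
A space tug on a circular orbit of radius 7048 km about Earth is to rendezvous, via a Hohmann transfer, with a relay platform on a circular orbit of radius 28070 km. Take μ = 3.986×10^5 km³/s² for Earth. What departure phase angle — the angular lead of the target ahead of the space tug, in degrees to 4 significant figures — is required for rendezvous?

Semi-major axis of the transfer orbit: a_t = (7048 + 28070)/2 = 17559 km.
Transfer time t = π√(a_t³/μ) = 11577.93 s.
Target angular speed ω₂ = √(μ/r₂³) = 1.342471×10^-4 rad/s.
Angle swept by the target during transfer: ω₂·t = 1.554304 rad = 89.06°.
Arrival is 180° from departure on the ellipse, so φ = 180° − 89.06° = 90.94°.

φ = 90.94°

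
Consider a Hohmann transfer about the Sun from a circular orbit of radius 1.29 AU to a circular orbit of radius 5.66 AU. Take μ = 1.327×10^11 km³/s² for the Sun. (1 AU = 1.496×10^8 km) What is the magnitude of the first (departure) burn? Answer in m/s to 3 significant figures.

Δv₁ = 7240 m/s

In km: r₁ = 1.29 × 1.496×10^8 = 1.92984×10^8 km; r₂ = 5.66 × 1.496×10^8 = 8.46736×10^8 km.
Semi-major axis of the transfer orbit: a_t = (1.92984×10^8 + 8.46736×10^8)/2 = 5.1986×10^8 km.
On the circular orbit at r = 1.92984×10^8 km, v_c = √(μ/r) = 26.2225 km/s.
Vis-viva on the transfer ellipse at r = 1.92984×10^8 km gives v_t = √[μ(2/r − 1/a_t)] = 33.4661 km/s.
Δv₁ = |v_t − v_c| = |33.4661 − 26.2225| = 7.244 km/s.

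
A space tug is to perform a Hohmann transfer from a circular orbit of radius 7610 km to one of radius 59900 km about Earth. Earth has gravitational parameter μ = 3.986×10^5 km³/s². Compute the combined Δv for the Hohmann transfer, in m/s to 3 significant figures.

Δv = 3760 m/s

Transfer-ellipse semi-major axis a_t = (r₁ + r₂)/2 = (7610 + 59900)/2 = 33755 km.
At r₁ the circular-orbit speed is v₁ = √(μ/r₁) = 7.23730 km/s.
On the transfer ellipse at r₁, vis-viva gives v_p = √[μ(2/r₁ − 1/a_t)] = 9.64097 km/s.
First burn Δv₁ = |v_p − v₁| = 2.40367 km/s.
Circular speed at r₂: v₂ = √(μ/r₂) = 2.57962 km/s.
Transfer-orbit speed at r₂: v_a = √[μ(2/r₂ − 1/a_t)] = 1.22484 km/s.
Second burn Δv₂ = |v₂ − v_a| = 1.35478 km/s.
Δv = Δv₁ + Δv₂ = 2.40367 + 1.35478 = 3.758 km/s.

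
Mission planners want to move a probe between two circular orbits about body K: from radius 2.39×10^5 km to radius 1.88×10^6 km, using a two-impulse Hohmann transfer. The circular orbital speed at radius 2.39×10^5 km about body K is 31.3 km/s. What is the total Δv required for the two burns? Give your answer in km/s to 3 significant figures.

Δv = 16.3 km/s

From the circular-orbit relation v² = μ/r at r = 2.39×10^5 km: μ = v²r = (31.3)² × 2.39×10^5 = 2.34146×10^8 km³/s².
Semi-major axis of the transfer orbit: a_t = (2.390×10^5 + 1.880×10^6)/2 = 1.0595×10^6 km.
Circular speed at r₁: v₁ = √(μ/r₁) = √(2.34146×10^8/2.390×10^5) = 31.30 km/s.
On the transfer ellipse at r₁, vis-viva gives v_p = √[μ(2/r₁ − 1/a_t)] = 41.69 km/s.
First burn Δv₁ = |v_p − v₁| = 10.39 km/s.
Circular speed at r₂: v₂ = √(μ/r₂) = 11.16 km/s.
Transfer-orbit speed at r₂: v_a = √[μ(2/r₂ − 1/a_t)] = 5.300 km/s.
Second burn Δv₂ = |v₂ − v_a| = 5.860 km/s.
Δv = Δv₁ + Δv₂ = 10.39 + 5.860 = 16.25 km/s.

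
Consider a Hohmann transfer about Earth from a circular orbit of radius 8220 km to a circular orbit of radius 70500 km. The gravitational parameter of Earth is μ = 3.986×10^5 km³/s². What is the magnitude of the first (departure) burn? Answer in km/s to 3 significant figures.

Δv₁ = 2.36 km/s

The Hohmann ellipse has a_t = (r₁ + r₂)/2 = 39360 km.
Circular speed at r = 8220 km: v_c = √(μ/r) = 6.964 km/s.
Vis-viva on the transfer ellipse at r = 8220 km gives v_t = √[μ(2/r − 1/a_t)] = 9.320 km/s.
Δv₁ = |v_t − v_c| = |9.320 − 6.964| = 2.356 km/s.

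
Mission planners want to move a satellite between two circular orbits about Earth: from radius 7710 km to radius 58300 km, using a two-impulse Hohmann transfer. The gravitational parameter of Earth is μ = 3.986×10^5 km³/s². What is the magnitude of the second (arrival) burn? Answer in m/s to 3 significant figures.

Transfer-ellipse semi-major axis a_t = (r₁ + r₂)/2 = (7710 + 58300)/2 = 33005 km.
On the circular orbit at r = 58300 km, v_c = √(μ/r) = 2.615 km/s.
Transfer-orbit speed at the same r (vis-viva, a = a_t): v_t = √[μ(2/r − 1/a_t)] = 1.264 km/s.
Δv₂ = |v_t − v_c| = |1.264 − 2.615| = 1.351 km/s.

Δv₂ = 1350 m/s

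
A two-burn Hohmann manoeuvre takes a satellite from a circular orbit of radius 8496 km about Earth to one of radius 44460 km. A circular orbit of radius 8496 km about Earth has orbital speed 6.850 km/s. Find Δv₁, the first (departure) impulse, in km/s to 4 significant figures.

From the circular-orbit relation v² = μ/r at r = 8496 km: μ = v²r = (6.850)² × 8496 = 3.98654×10^5 km³/s².
Semi-major axis of the transfer orbit: a_t = (8496 + 44460)/2 = 26478 km.
Circular speed at r = 8496 km: v_c = √(μ/r) = 6.850 km/s.
Transfer-orbit speed at the same r (vis-viva, a = a_t): v_t = √[μ(2/r − 1/a_t)] = 8.876 km/s.
Δv₁ = |v_t − v_c| = |8.876 − 6.850| = 2.026 km/s.

Δv₁ = 2.026 km/s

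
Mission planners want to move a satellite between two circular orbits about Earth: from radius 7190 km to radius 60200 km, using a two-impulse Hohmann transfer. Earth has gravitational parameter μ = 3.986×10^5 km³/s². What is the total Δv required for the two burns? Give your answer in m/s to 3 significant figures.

The Hohmann ellipse has a_t = (r₁ + r₂)/2 = 33695 km.
At r₁ the circular-orbit speed is v₁ = √(μ/r₁) = 7.4457 km/s.
On the transfer ellipse at r₁, vis-viva equation gives v_p = √[μ(2/r₁ − 1/a_t)] = 9.9522 km/s.
First burn Δv₁ = |v_p − v₁| = 2.5065 km/s.
At r₂, v₂ = √(μ/r₂) = 2.57318 km/s.
Transfer-orbit speed at r₂: v_a = √[μ(2/r₂ − 1/a_t)] = 1.18864 km/s.
Second burn Δv₂ = |v₂ − v_a| = 1.3845 km/s.
Total Δv = Δv₁ + Δv₂ = 3.891 km/s.

Δv = 3890 m/s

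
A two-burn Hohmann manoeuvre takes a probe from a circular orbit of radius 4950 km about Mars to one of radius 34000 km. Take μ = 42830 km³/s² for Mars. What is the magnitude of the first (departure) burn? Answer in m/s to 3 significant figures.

Transfer-ellipse semi-major axis a_t = (r₁ + r₂)/2 = (4950 + 34000)/2 = 19475 km.
On the circular orbit at r = 4950 km, v_c = √(μ/r) = 2.9415 km/s.
Transfer-orbit speed at the same r (vis-viva, a = a_t): v_t = √[μ(2/r − 1/a_t)] = 3.8866 km/s.
Δv₁ = |v_t − v_c| = |3.8866 − 2.9415| = 0.9451 km/s.

Δv₁ = 945 m/s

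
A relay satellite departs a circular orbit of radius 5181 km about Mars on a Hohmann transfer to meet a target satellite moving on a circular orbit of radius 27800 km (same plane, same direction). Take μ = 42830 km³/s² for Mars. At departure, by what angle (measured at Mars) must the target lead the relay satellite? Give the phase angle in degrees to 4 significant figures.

φ = 97.77°

The Hohmann ellipse has a_t = (r₁ + r₂)/2 = 16490.5 km.
Transfer time t = π√(a_t³/μ) = 32146.0 s.
Target angular speed ω₂ = √(μ/r₂³) = 4.46485×10^-5 rad/s.
Angle swept by the target during transfer: ω₂·t = 1.43527 rad = 82.23°.
Arrival is 180° from departure on the ellipse, so φ = 180° − 82.23° = 97.77°.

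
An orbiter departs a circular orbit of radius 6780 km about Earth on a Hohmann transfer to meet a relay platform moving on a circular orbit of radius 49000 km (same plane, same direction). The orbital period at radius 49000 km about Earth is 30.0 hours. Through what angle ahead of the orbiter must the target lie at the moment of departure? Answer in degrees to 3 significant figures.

From Kepler's third law T² = 4π²r³/μ at r = 49000 km, T = 30.0 hours = 30.0 × 3600 s = 1.080×10^5 s: μ = 4π²r³/T² = 3.98199×10^5 km³/s².
Semi-major axis of the transfer orbit: a_t = (6780 + 49000)/2 = 27890 km.
Transfer time t = π√(a_t³/μ) = 23190 s.
The target's mean motion on its circular orbit is ω₂ = √(μ/r₂³) = 5.818×10^-5 rad/s.
Angle swept by the target during transfer: ω₂·t = 1.349 rad = 77.29°.
Arrival is 180° from departure on the ellipse, so φ = 180° − 77.29° = 103°.

φ = 103°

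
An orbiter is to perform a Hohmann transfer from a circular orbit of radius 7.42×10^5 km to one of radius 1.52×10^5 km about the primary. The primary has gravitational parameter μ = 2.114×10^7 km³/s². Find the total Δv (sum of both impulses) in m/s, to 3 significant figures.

Semi-major axis of the transfer orbit: a_t = (7.420×10^5 + 1.520×10^5)/2 = 4.470×10^5 km.
At r₁ the circular-orbit speed is v₁ = √(μ/r₁) = 5.338 km/s.
On the transfer ellipse at r₁, v² = μ(2/r − 1/a) gives v_a = √[μ(2/r₁ − 1/a_t)] = 3.113 km/s.
First burn Δv₁ = |v_a − v₁| = 2.225 km/s.
Circular speed at r₂: v₂ = √(μ/r₂) = 11.793 km/s.
Transfer-orbit speed at r₂: v_p = √[μ(2/r₂ − 1/a_t)] = 15.194 km/s.
Second burn Δv₂ = |v₂ − v_p| = 3.401 km/s.
Total Δv = Δv₁ + Δv₂ = 5.626 km/s.

Δv = 5630 m/s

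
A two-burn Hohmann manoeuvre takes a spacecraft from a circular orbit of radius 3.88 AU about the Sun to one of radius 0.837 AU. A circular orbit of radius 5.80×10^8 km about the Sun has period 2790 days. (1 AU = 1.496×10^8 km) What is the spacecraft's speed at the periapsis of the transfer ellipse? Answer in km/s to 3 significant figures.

v = 41.7 km/s

From Kepler's third law T² = 4π²r³/μ at r = 5.80×10^8 km, T = 2790 days = 2790 × 86400 s = 2.41056×10^8 s: μ = 4π²r³/T² = 1.32559×10^11 km³/s².
In km: r₁ = 3.88 × 1.496×10^8 = 5.80448×10^8 km; r₂ = 0.837 × 1.496×10^8 = 1.252152×10^8 km.
Transfer-ellipse semi-major axis a_t = (r₁ + r₂)/2 = (5.80448×10^8 + 1.252152×10^8)/2 = 3.528316×10^8 km.
The periapsis of the transfer ellipse is at r = 1.252152×10^8 km.
Vis-viva: v = √[μ(2/r − 1/a_t)] = √[1.32559×10^11 × (2/1.252152×10^8 − 1/3.528316×10^8)] = 41.73 km/s.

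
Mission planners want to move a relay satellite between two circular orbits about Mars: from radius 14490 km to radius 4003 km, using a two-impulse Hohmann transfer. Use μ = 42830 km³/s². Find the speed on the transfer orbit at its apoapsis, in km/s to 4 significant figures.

v = 1.131 km/s

Transfer-ellipse semi-major axis a_t = (r₁ + r₂)/2 = (14490 + 4003)/2 = 9246.5 km.
At apoapsis, r = 14490 km.
Applying v² = μ(2/r − 1/a_t): v = 1.131 km/s.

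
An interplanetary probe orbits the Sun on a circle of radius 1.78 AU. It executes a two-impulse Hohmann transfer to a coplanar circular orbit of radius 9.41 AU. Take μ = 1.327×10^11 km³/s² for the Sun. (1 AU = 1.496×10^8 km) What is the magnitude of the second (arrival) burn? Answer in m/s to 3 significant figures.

Δv₂ = 4230 m/s

In km: r₁ = 1.78 × 1.496×10^8 = 2.66288×10^8 km; r₂ = 9.41 × 1.496×10^8 = 1.407736×10^9 km.
The Hohmann ellipse has a_t = (r₁ + r₂)/2 = 8.37012×10^8 km.
Circular speed at r = 1.407736×10^9 km: v_c = √(μ/r) = 9.709 km/s.
Vis-viva on the transfer ellipse at r = 1.407736×10^9 km gives v_t = √[μ(2/r − 1/a_t)] = 5.476 km/s.
Δv₂ = |v_t − v_c| = |5.476 − 9.709| = 4.233 km/s.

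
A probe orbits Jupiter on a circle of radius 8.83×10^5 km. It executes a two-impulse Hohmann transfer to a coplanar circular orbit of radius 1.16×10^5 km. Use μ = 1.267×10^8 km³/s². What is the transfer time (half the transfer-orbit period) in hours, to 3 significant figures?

t = 27.4 hours

The Hohmann ellipse has a_t = (r₁ + r₂)/2 = 4.995×10^5 km.
Half the transfer-orbit period gives t = π√(a_t³/μ) = 98530 s.
Converting: 98530 s ÷ 3600 s/hour = 27.4 hours.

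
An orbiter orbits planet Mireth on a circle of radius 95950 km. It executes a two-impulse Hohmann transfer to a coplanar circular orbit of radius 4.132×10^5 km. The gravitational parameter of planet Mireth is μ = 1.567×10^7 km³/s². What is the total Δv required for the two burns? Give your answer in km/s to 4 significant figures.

Transfer-ellipse semi-major axis a_t = (r₁ + r₂)/2 = (95950 + 4.132×10^5)/2 = 2.54575×10^5 km.
At r₁ the circular-orbit speed is v₁ = √(μ/r₁) = 12.7794 km/s.
On the transfer ellipse at r₁, v² = μ(2/r − 1/a) gives v_p = √[μ(2/r₁ − 1/a_t)] = 16.2811 km/s.
First burn Δv₁ = |v_p − v₁| = 3.5017 km/s.
Circular speed at r₂: v₂ = √(μ/r₂) = 6.1582 km/s.
Transfer-orbit speed at r₂: v_a = √[μ(2/r₂ − 1/a_t)] = 3.7807 km/s.
Second burn Δv₂ = |v₂ − v_a| = 2.3775 km/s.
Total Δv = Δv₁ + Δv₂ = 5.879 km/s.

Δv = 5.879 km/s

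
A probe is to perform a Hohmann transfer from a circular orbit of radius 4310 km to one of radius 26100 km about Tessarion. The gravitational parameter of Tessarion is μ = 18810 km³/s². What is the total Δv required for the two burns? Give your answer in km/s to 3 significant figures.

Δv = 1.04 km/s

The Hohmann ellipse has a_t = (r₁ + r₂)/2 = 15205 km.
Circular speed at r₁: v₁ = √(μ/r₁) = √(18810/4310) = 2.089 km/s.
Transfer-orbit speed at r₁ (vis-viva equation): v_p = √[μ(2/r₁ − 1/a_t)] = 2.737 km/s.
First burn Δv₁ = |v_p − v₁| = 0.6480 km/s.
At r₂, v₂ = √(μ/r₂) = 0.848934 km/s.
Transfer-orbit speed at r₂: v_a = √[μ(2/r₂ − 1/a_t)] = 0.451980 km/s.
Second burn Δv₂ = |v₂ − v_a| = 0.3970 km/s.
Total Δv = Δv₁ + Δv₂ = 1.045 km/s.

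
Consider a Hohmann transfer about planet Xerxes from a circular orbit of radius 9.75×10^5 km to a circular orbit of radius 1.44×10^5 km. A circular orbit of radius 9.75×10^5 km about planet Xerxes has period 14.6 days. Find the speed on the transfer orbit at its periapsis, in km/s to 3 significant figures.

v = 16.7 km/s

From Kepler's third law T² = 4π²r³/μ at r = 9.75×10^5 km, T = 14.6 days = 14.6 × 86400 s = 1.26144×10^6 s: μ = 4π²r³/T² = 2.29954×10^7 km³/s².
Transfer-ellipse semi-major axis a_t = (r₁ + r₂)/2 = (9.750×10^5 + 1.440×10^5)/2 = 5.595×10^5 km.
The periapsis of the transfer ellipse is at r = 1.440×10^5 km.
From the vis-viva equation, v = √[μ(2/r − 1/a_t)] = 16.68 km/s.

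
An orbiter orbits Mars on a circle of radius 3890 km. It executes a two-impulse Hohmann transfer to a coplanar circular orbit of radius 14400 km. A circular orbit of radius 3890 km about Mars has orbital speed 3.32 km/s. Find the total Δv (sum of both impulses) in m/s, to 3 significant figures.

From the circular-orbit relation v² = μ/r at r = 3890 km: μ = v²r = (3.32)² × 3890 = 42877.1 km³/s².
Transfer-ellipse semi-major axis a_t = (r₁ + r₂)/2 = (3890 + 14400)/2 = 9145 km.
At r₁ the circular-orbit speed is v₁ = √(μ/r₁) = 3.3200 km/s.
Transfer-orbit speed at r₁ (vis-viva): v_p = √[μ(2/r₁ − 1/a_t)] = 4.1661 km/s.
First burn Δv₁ = |v_p − v₁| = 0.8461 km/s.
At r₂, v₂ = √(μ/r₂) = 1.725566 km/s.
Transfer-orbit speed at r₂: v_a = √[μ(2/r₂ − 1/a_t)] = 1.125420 km/s.
Second burn Δv₂ = |v₂ − v_a| = 0.6001 km/s.
Δv = Δv₁ + Δv₂ = 0.8461 + 0.6001 = 1.446 km/s.

Δv = 1450 m/s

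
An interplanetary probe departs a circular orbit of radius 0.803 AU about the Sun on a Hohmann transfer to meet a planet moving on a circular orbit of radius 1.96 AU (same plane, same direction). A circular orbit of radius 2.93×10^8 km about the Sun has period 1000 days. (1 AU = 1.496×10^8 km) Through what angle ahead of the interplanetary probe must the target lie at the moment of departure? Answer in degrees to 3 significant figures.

From Kepler's third law T² = 4π²r³/μ at r = 2.93×10^8 km, T = 1000 days = 1000 × 86400 s = 8.640×10^7 s: μ = 4π²r³/T² = 1.33026×10^11 km³/s².
In km: r₁ = 0.803 × 1.496×10^8 = 1.201288×10^8 km; r₂ = 1.96 × 1.496×10^8 = 2.93216×10^8 km.
Semi-major axis of the transfer orbit: a_t = (1.201288×10^8 + 2.93216×10^8)/2 = 2.066724×10^8 km.
Transfer time t = π√(a_t³/μ) = 2.559×10^7 s.
Target angular speed ω₂ = √(μ/r₂³) = 7.264×10^-8 rad/s.
Angle swept by the target during transfer: ω₂·t = 1.859 rad = 106.5°.
The interplanetary probe traverses 180° on the transfer ellipse, so the target must lead by 180° − 106.5° = 73.5°.

φ = 73.5°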